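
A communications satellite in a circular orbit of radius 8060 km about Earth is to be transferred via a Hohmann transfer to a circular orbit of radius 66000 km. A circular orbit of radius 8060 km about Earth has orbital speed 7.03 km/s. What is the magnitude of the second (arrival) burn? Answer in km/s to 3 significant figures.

From the circular-orbit relation v² = μ/r at r = 8060 km: μ = v²r = (7.03)² × 8060 = 3.98332×10^5 km³/s².
The Hohmann ellipse has a_t = (r₁ + r₂)/2 = 37030 km.
Circular speed at r = 66000 km: v_c = √(μ/r) = 2.457 km/s.
Transfer-orbit speed at the same r (vis-viva, a = a_t): v_t = √[μ(2/r − 1/a_t)] = 1.146 km/s.
Δv₂ = |v_t − v_c| = |1.146 − 2.457| = 1.311 km/s.

Δv₂ = 1.31 km/s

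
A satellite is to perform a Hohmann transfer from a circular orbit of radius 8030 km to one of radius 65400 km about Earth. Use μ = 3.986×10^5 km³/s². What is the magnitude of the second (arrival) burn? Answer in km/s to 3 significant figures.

Δv₂ = 1.31 km/s

The Hohmann ellipse has a_t = (r₁ + r₂)/2 = 36715 km.
Circular speed at r = 65400 km: v_c = √(μ/r) = 2.469 km/s.
Vis-viva on the transfer ellipse at r = 65400 km gives v_t = √[μ(2/r − 1/a_t)] = 1.155 km/s.
Δv₂ = |v_t − v_c| = |1.155 − 2.469| = 1.314 km/s.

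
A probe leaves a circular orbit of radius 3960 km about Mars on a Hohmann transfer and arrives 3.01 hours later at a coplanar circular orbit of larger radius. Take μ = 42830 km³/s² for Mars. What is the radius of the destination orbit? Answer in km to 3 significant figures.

Transfer time t = 3.01 hours = 10836 s, and t = π√(a_t³/μ).
So a_t = (μ t²/π²)^(1/3) = (42830 × (10836)² / π²)^(1/3) = 7987.2 km.
Since a_t = (r₁ + r₂)/2, r₂ = 2a_t − r₁ = 2×7987.2 − 3960 = 12014.4 km.

r₂ = 12000 km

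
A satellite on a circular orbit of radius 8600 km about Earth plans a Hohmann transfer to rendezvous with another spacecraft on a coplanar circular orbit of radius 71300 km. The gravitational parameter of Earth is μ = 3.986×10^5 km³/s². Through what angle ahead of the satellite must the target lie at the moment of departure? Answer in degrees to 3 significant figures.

φ = 105°

Transfer-ellipse semi-major axis a_t = (r₁ + r₂)/2 = (8600 + 71300)/2 = 39950 km.
The half-period of the transfer ellipse is t = π√(a_t³/μ) = 39733 s.
The target's mean motion on its circular orbit is ω₂ = √(μ/r₂³) = 3.3162×10^-5 rad/s.
Angle swept by the target during transfer: ω₂·t = 1.3176 rad = 75.49°.
Arrival is 180° from departure on the ellipse, so φ = 180° − 75.49° = 105°.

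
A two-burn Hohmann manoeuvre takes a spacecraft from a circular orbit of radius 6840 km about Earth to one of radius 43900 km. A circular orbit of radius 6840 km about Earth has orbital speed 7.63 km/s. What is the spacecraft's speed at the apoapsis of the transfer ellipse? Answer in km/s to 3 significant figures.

v = 1.56 km/s

From the circular-orbit relation v² = μ/r at r = 6840 km: μ = v²r = (7.63)² × 6840 = 3.98204×10^5 km³/s².
The Hohmann ellipse has a_t = (r₁ + r₂)/2 = 25370 km.
The apoapsis of the transfer ellipse is at r = 43900 km.
Applying v² = μ(2/r − 1/a_t): v = 1.564 km/s.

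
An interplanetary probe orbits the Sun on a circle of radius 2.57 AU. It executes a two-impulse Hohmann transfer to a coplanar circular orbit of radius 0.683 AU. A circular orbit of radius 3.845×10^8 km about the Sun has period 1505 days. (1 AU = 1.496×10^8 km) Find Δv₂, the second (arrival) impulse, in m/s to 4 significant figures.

From Kepler's third law T² = 4π²r³/μ at r = 3.845×10^8 km, T = 1505 days = 1505 × 86400 s = 1.30032×10^8 s: μ = 4π²r³/T² = 1.32724×10^11 km³/s².
In km: r₁ = 2.57 × 1.496×10^8 = 3.84472×10^8 km; r₂ = 0.683 × 1.496×10^8 = 1.021768×10^8 km.
Semi-major axis of the transfer orbit: a_t = (3.84472×10^8 + 1.021768×10^8)/2 = 2.433244×10^8 km.
Circular speed at r = 1.021768×10^8 km: v_c = √(μ/r) = 36.041 km/s.
Transfer-orbit speed at the same r (vis-viva, a = a_t): v_t = √[μ(2/r − 1/a_t)] = 45.304 km/s.
Δv₂ = |v_t − v_c| = |45.304 − 36.041| = 9.263 km/s.

Δv₂ = 9263 m/s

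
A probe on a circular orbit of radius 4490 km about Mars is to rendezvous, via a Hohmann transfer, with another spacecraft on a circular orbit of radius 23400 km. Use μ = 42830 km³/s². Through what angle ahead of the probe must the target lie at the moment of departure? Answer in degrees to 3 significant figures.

φ = 97.2°

The Hohmann ellipse has a_t = (r₁ + r₂)/2 = 13945 km.
Transfer time t = π√(a_t³/μ) = 24998 s.
Target angular speed ω₂ = √(μ/r₂³) = 5.7816×10^-5 rad/s.
Angle swept by the target during transfer: ω₂·t = 1.4453 rad = 82.81°.
The probe traverses 180° on the transfer ellipse, so the target must lead by 180° − 82.81° = 97.2°.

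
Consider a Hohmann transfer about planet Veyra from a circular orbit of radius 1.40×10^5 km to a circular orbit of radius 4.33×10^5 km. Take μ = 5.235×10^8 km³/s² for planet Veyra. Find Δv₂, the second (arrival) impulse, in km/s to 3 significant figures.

Semi-major axis of the transfer orbit: a_t = (1.400×10^5 + 4.330×10^5)/2 = 2.865×10^5 km.
On the circular orbit at r = 4.330×10^5 km, v_c = √(μ/r) = 34.77 km/s.
Transfer-orbit speed at the same r (vis-viva, a = a_t): v_t = √[μ(2/r − 1/a_t)] = 24.31 km/s.
Δv₂ = |v_t − v_c| = |24.31 − 34.77| = 10.46 km/s.

Δv₂ = 10.5 km/s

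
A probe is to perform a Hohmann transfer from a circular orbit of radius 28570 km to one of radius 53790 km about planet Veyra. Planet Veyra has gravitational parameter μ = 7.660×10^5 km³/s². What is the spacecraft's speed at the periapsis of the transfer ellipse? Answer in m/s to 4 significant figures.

v = 5918 m/s

The Hohmann ellipse has a_t = (r₁ + r₂)/2 = 41180 km.
At periapsis, r = 28570 km.
Applying v² = μ(2/r − 1/a_t): v = 5.918 km/s.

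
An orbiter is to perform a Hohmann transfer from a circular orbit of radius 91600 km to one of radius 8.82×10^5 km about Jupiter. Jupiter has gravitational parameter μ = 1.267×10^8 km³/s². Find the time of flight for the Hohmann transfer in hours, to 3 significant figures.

Semi-major axis of the transfer orbit: a_t = (91600 + 8.820×10^5)/2 = 4.868×10^5 km.
By Kepler's third law the transfer-orbit period is T = 2π√(a_t³/μ), so t = T/2 = 94800 s.
Converting: 94800 s ÷ 3600 s/hour = 26.3 hours.

t = 26.3 hours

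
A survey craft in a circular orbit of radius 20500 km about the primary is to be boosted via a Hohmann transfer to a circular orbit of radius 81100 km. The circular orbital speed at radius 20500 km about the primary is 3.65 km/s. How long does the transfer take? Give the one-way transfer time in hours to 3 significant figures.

t = 19.1 hours

From the circular-orbit relation v² = μ/r at r = 20500 km: μ = v²r = (3.65)² × 20500 = 2.73111×10^5 km³/s².
Transfer-ellipse semi-major axis a_t = (r₁ + r₂)/2 = (20500 + 81100)/2 = 50800 km.
Half the transfer-orbit period gives t = π√(a_t³/μ) = 68830 s.
Converting: 68830 s ÷ 3600 s/hour = 19.1 hours.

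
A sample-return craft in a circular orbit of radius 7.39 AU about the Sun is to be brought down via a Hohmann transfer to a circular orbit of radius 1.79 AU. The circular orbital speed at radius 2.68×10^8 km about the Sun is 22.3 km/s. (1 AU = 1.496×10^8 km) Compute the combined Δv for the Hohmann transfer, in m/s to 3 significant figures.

From the circular-orbit relation v² = μ/r at r = 2.68×10^8 km: μ = v²r = (22.3)² × 2.68×10^8 = 1.33274×10^11 km³/s².
In km: r₁ = 7.39 × 1.496×10^8 = 1.105544×10^9 km; r₂ = 1.79 × 1.496×10^8 = 2.67784×10^8 km.
The Hohmann ellipse has a_t = (r₁ + r₂)/2 = 6.86664×10^8 km.
Circular speed at r₁: v₁ = √(μ/r₁) = √(1.33274×10^11/1.105544×10^9) = 10.98 km/s.
On the transfer ellipse at r₁, vis-viva equation gives v_a = √[μ(2/r₁ − 1/a_t)] = 6.857 km/s.
First burn Δv₁ = |v_a − v₁| = 4.123 km/s.
Circular speed at r₂: v₂ = √(μ/r₂) = 22.309 km/s.
Transfer-orbit speed at r₂: v_p = √[μ(2/r₂ − 1/a_t)] = 28.307 km/s.
Second burn Δv₂ = |v₂ − v_p| = 5.998 km/s.
Δv = Δv₁ + Δv₂ = 4.123 + 5.998 = 10.12 km/s.

Δv = 10100 m/s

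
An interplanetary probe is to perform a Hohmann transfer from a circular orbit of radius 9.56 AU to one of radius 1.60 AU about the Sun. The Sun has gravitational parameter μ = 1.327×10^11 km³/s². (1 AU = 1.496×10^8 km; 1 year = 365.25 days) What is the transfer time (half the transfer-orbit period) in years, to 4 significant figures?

t = 6.591 years

In km: r₁ = 9.56 × 1.496×10^8 = 1.430176×10^9 km; r₂ = 1.60 × 1.496×10^8 = 2.3936×10^8 km.
The Hohmann ellipse has a_t = (r₁ + r₂)/2 = 8.34768×10^8 km.
By Kepler's third law the transfer-orbit period is T = 2π√(a_t³/μ), so t = T/2 = 2.080×10^8 s.
Converting: 2.080×10^8 s ÷ 3.15576×10^7 s/year (365.25 × 86400) = 6.591 years.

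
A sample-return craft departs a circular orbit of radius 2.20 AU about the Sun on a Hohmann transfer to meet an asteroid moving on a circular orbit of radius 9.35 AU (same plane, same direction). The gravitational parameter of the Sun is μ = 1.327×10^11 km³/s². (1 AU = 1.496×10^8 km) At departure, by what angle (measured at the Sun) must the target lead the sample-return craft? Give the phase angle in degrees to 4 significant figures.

In km: r₁ = 2.20 × 1.496×10^8 = 3.2912×10^8 km; r₂ = 9.35 × 1.496×10^8 = 1.39876×10^9 km.
Transfer-ellipse semi-major axis a_t = (r₁ + r₂)/2 = (3.2912×10^8 + 1.39876×10^9)/2 = 8.6394×10^8 km.
Transfer time t = π√(a_t³/μ) = 2.18998×10^8 s.
The target's mean motion on its circular orbit is ω₂ = √(μ/r₂³) = 6.96339×10^-9 rad/s.
Angle swept by the target during transfer: ω₂·t = 1.52497 rad = 87.37°.
Arrival is 180° from departure on the ellipse, so φ = 180° − 87.37° = 92.63°.

φ = 92.63°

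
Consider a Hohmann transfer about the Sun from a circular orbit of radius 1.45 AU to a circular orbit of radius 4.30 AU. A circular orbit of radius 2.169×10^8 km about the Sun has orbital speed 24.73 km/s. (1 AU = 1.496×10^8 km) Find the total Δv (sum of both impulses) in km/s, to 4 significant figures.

From the circular-orbit relation v² = μ/r at r = 2.169×10^8 km: μ = v²r = (24.73)² × 2.169×10^8 = 1.32650×10^11 km³/s².
In km: r₁ = 1.45 × 1.496×10^8 = 2.1692×10^8 km; r₂ = 4.30 × 1.496×10^8 = 6.4328×10^8 km.
The Hohmann ellipse has a_t = (r₁ + r₂)/2 = 4.301×10^8 km.
Circular speed at r₁: v₁ = √(μ/r₁) = √(1.32650×10^11/2.1692×10^8) = 24.729 km/s.
On the transfer ellipse at r₁, v² = μ(2/r − 1/a) gives v_p = √[μ(2/r₁ − 1/a_t)] = 30.243 km/s.
First burn Δv₁ = |v_p − v₁| = 5.514 km/s.
At r₂, v₂ = √(μ/r₂) = 14.360 km/s.
Transfer-orbit speed at r₂: v_a = √[μ(2/r₂ − 1/a_t)] = 10.198 km/s.
Second burn Δv₂ = |v₂ − v_a| = 4.162 km/s.
Δv = Δv₁ + Δv₂ = 5.514 + 4.162 = 9.676 km/s.

Δv = 9.676 km/s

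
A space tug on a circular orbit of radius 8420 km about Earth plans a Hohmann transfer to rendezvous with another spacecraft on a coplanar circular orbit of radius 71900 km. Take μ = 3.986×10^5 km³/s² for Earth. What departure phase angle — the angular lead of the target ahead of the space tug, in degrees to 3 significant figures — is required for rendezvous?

φ = 105°

Semi-major axis of the transfer orbit: a_t = (8420 + 71900)/2 = 40160 km.
Transfer time t = π√(a_t³/μ) = 40047 s.
Target angular speed ω₂ = √(μ/r₂³) = 3.2747×10^-5 rad/s.
Angle swept by the target during transfer: ω₂·t = 1.3114 rad = 75.14°.
Arrival is 180° from departure on the ellipse, so φ = 180° − 75.14° = 105°.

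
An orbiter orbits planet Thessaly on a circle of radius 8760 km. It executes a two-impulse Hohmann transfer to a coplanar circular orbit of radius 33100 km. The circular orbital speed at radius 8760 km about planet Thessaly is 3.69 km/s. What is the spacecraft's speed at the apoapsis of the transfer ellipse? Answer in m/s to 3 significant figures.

v = 1230 m/s

From the circular-orbit relation v² = μ/r at r = 8760 km: μ = v²r = (3.69)² × 8760 = 1.19277×10^5 km³/s².
The Hohmann ellipse has a_t = (r₁ + r₂)/2 = 20930 km.
The apoapsis of the transfer ellipse is at r = 33100 km.
Vis-viva: v = √[μ(2/r − 1/a_t)] = √[1.19277×10^5 × (2/33100 − 1/20930)] = 1.228 km/s.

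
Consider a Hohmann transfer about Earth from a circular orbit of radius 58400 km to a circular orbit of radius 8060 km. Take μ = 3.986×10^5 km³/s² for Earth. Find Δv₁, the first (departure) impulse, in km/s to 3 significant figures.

Δv₁ = 1.33 km/s

Semi-major axis of the transfer orbit: a_t = (58400 + 8060)/2 = 33230 km.
On the circular orbit at r = 58400 km, v_c = √(μ/r) = 2.613 km/s.
Vis-viva on the transfer ellipse at r = 58400 km gives v_t = √[μ(2/r − 1/a_t)] = 1.287 km/s.
Δv₁ = |v_t − v_c| = |1.287 − 2.613| = 1.326 km/s.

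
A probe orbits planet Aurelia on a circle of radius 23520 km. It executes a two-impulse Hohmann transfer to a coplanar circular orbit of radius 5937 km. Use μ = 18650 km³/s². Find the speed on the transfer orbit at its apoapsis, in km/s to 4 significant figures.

v = 0.5654 km/s

The Hohmann ellipse has a_t = (r₁ + r₂)/2 = 14728.5 km.
At apoapsis, r = 23520 km.
Vis-viva: v = √[μ(2/r − 1/a_t)] = √[18650 × (2/23520 − 1/14728.5)] = 0.5654 km/s.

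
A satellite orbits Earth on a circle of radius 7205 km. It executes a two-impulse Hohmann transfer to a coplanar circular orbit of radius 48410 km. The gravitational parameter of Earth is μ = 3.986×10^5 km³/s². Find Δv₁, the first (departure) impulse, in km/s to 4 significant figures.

Δv₁ = 2.376 km/s

Transfer-ellipse semi-major axis a_t = (r₁ + r₂)/2 = (7205 + 48410)/2 = 27807.5 km.
On the circular orbit at r = 7205 km, v_c = √(μ/r) = 7.438 km/s.
Vis-viva on the transfer ellipse at r = 7205 km gives v_t = √[μ(2/r − 1/a_t)] = 9.814 km/s.
Δv₁ = |v_t − v_c| = |9.814 − 7.438| = 2.376 km/s.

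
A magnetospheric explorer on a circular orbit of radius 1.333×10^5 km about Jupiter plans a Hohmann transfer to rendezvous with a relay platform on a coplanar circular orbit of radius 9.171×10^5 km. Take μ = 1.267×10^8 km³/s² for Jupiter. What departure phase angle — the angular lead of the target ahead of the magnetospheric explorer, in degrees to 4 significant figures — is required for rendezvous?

Transfer-ellipse semi-major axis a_t = (r₁ + r₂)/2 = (1.333×10^5 + 9.171×10^5)/2 = 5.252×10^5 km.
The half-period of the transfer ellipse is t = π√(a_t³/μ) = 1.062×10^5 s.
Target angular speed ω₂ = √(μ/r₂³) = 1.282×10^-5 rad/s.
Angle swept by the target during transfer: ω₂·t = 1.3615 rad = 78.01°.
Arrival is 180° from departure on the ellipse, so φ = 180° − 78.01° = 102.0°.

φ = 102.0°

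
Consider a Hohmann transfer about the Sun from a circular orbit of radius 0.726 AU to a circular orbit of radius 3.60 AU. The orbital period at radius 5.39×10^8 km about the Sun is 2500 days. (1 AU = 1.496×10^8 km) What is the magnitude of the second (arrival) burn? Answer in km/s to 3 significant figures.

Δv₂ = 6.60 km/s

From Kepler's third law T² = 4π²r³/μ at r = 5.39×10^8 km, T = 2500 days = 2500 × 86400 s = 2.160×10^8 s: μ = 4π²r³/T² = 1.32501×10^11 km³/s².
In km: r₁ = 0.726 × 1.496×10^8 = 1.086096×10^8 km; r₂ = 3.60 × 1.496×10^8 = 5.3856×10^8 km.
Transfer-ellipse semi-major axis a_t = (r₁ + r₂)/2 = (1.086096×10^8 + 5.3856×10^8)/2 = 3.235848×10^8 km.
Circular speed at r = 5.3856×10^8 km: v_c = √(μ/r) = 15.685 km/s.
Transfer-orbit speed at the same r (vis-viva, a = a_t): v_t = √[μ(2/r − 1/a_t)] = 9.0872 km/s.
Δv₂ = |v_t − v_c| = |9.0872 − 15.685| = 6.598 km/s.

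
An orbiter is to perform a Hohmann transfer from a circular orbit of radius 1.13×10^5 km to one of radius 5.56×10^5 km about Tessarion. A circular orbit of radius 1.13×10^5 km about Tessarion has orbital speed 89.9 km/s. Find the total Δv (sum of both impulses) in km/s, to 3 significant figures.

Δv = 43.0 km/s

From the circular-orbit relation v² = μ/r at r = 1.13×10^5 km: μ = v²r = (89.9)² × 1.13×10^5 = 9.13267×10^8 km³/s².
Transfer-ellipse semi-major axis a_t = (r₁ + r₂)/2 = (1.130×10^5 + 5.560×10^5)/2 = 3.345×10^5 km.
Circular speed at r₁: v₁ = √(μ/r₁) = √(9.13267×10^8/1.130×10^5) = 89.9000 km/s.
Transfer-orbit speed at r₁ (vis-viva): v_p = √[μ(2/r₁ − 1/a_t)] = 115.904 km/s.
First burn Δv₁ = |v_p − v₁| = 26.004 km/s.
Circular speed at r₂: v₂ = √(μ/r₂) = 40.529 km/s.
Transfer-orbit speed at r₂: v_a = √[μ(2/r₂ − 1/a_t)] = 23.556 km/s.
Second burn Δv₂ = |v₂ − v_a| = 16.973 km/s.
Total Δv = Δv₁ + Δv₂ = 42.98 km/s.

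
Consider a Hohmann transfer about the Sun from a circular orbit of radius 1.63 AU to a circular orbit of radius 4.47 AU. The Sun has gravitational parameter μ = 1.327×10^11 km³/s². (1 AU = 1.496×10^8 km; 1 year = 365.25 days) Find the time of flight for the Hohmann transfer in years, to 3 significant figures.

In km: r₁ = 1.63 × 1.496×10^8 = 2.43848×10^8 km; r₂ = 4.47 × 1.496×10^8 = 6.68712×10^8 km.
Semi-major axis of the transfer orbit: a_t = (2.43848×10^8 + 6.68712×10^8)/2 = 4.5628×10^8 km.
Transfer time t = π√(a_t³/μ) = π√((4.5628×10^8)³ / 1.327×10^11) = 8.405×10^7 s.
Converting: 8.405×10^7 s ÷ 3.15576×10^7 s/year (365.25 × 86400) = 2.66 years.

t = 2.66 years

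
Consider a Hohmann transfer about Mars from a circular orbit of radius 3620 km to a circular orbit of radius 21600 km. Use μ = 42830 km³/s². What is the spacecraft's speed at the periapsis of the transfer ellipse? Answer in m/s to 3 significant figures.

v = 4500 m/s

The Hohmann ellipse has a_t = (r₁ + r₂)/2 = 12610 km.
The periapsis of the transfer ellipse is at r = 3620 km.
From the vis-viva equation, v = √[μ(2/r − 1/a_t)] = 4.502 km/s.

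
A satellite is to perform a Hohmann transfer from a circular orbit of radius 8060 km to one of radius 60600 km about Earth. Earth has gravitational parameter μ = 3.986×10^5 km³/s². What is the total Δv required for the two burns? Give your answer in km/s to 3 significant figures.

The Hohmann ellipse has a_t = (r₁ + r₂)/2 = 34330 km.
At r₁ the circular-orbit speed is v₁ = √(μ/r₁) = 7.032 km/s.
On the transfer ellipse at r₁, vis-viva gives v_p = √[μ(2/r₁ − 1/a_t)] = 9.343 km/s.
First burn Δv₁ = |v_p − v₁| = 2.311 km/s.
Circular speed at r₂: v₂ = √(μ/r₂) = 2.565 km/s.
Transfer-orbit speed at r₂: v_a = √[μ(2/r₂ − 1/a_t)] = 1.243 km/s.
Second burn Δv₂ = |v₂ − v_a| = 1.322 km/s.
Total Δv = Δv₁ + Δv₂ = 3.633 km/s.

Δv = 3.63 km/s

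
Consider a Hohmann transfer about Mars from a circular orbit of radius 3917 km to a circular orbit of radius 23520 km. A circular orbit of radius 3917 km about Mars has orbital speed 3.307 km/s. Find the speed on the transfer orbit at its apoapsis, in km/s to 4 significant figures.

From the circular-orbit relation v² = μ/r at r = 3917 km: μ = v²r = (3.307)² × 3917 = 42837.3 km³/s².
Transfer-ellipse semi-major axis a_t = (r₁ + r₂)/2 = (3917 + 23520)/2 = 13718.5 km.
At apoapsis, r = 23520 km.
From the vis-viva equation, v = √[μ(2/r − 1/a_t)] = 0.7211 km/s.

v = 0.7211 km/s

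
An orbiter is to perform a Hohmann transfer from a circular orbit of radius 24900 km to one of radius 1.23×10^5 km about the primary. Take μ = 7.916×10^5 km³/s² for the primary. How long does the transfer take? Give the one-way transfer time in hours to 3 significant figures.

Transfer-ellipse semi-major axis a_t = (r₁ + r₂)/2 = (24900 + 1.230×10^5)/2 = 73950 km.
By Kepler's third law the transfer-orbit period is T = 2π√(a_t³/μ), so t = T/2 = 71010 s.
Converting: 71010 s ÷ 3600 s/hour = 19.7 hours.

t = 19.7 hours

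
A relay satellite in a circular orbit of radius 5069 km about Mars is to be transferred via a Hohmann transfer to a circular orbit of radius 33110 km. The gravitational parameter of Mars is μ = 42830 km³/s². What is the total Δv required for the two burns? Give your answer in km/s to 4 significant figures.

Δv = 1.473 km/s

Semi-major axis of the transfer orbit: a_t = (5069 + 33110)/2 = 19089.5 km.
Circular speed at r₁: v₁ = √(μ/r₁) = √(42830/5069) = 2.9068 km/s.
On the transfer ellipse at r₁, v² = μ(2/r − 1/a) gives v_p = √[μ(2/r₁ − 1/a_t)] = 3.8282 km/s.
First burn Δv₁ = |v_p − v₁| = 0.9214 km/s.
Circular speed at r₂: v₂ = √(μ/r₂) = 1.1374 km/s.
Transfer-orbit speed at r₂: v_a = √[μ(2/r₂ − 1/a_t)] = 0.58608 km/s.
Second burn Δv₂ = |v₂ − v_a| = 0.5513 km/s.
Δv = Δv₁ + Δv₂ = 0.9214 + 0.5513 = 1.473 km/s.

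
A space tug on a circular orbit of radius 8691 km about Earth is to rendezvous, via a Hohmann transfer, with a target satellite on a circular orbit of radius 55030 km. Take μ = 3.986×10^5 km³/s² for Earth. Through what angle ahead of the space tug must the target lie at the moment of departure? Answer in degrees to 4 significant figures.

φ = 100.7°

The Hohmann ellipse has a_t = (r₁ + r₂)/2 = 31860.5 km.
The half-period of the transfer ellipse is t = π√(a_t³/μ) = 28300 s.
Target angular speed ω₂ = √(μ/r₂³) = 4.891×10^-5 rad/s.
Angle swept by the target during transfer: ω₂·t = 1.384 rad = 79.30°.
Arrival is 180° from departure on the ellipse, so φ = 180° − 79.30° = 100.7°.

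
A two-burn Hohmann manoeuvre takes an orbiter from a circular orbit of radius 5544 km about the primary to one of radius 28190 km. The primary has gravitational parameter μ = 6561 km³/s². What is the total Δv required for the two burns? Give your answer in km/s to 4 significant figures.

Transfer-ellipse semi-major axis a_t = (r₁ + r₂)/2 = (5544 + 28190)/2 = 16867 km.
At r₁ the circular-orbit speed is v₁ = √(μ/r₁) = 1.08786 km/s.
Transfer-orbit speed at r₁ (vis-viva equation): v_p = √[μ(2/r₁ − 1/a_t)] = 1.40638 km/s.
First burn Δv₁ = |v_p − v₁| = 0.31852 km/s.
At r₂, v₂ = √(μ/r₂) = 0.482434 km/s.
Transfer-orbit speed at r₂: v_a = √[μ(2/r₂ − 1/a_t)] = 0.276586 km/s.
Second burn Δv₂ = |v₂ − v_a| = 0.20585 km/s.
Total Δv = Δv₁ + Δv₂ = 0.5244 km/s.

Δv = 0.5244 km/s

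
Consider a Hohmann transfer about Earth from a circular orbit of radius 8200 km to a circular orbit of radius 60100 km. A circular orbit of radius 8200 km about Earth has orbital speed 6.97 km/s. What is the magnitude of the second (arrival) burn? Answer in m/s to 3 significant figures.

Δv₂ = 1310 m/s

From the circular-orbit relation v² = μ/r at r = 8200 km: μ = v²r = (6.97)² × 8200 = 3.98363×10^5 km³/s².
Transfer-ellipse semi-major axis a_t = (r₁ + r₂)/2 = (8200 + 60100)/2 = 34150 km.
Circular speed at r = 60100 km: v_c = √(μ/r) = 2.575 km/s.
Transfer-orbit speed at the same r (vis-viva, a = a_t): v_t = √[μ(2/r − 1/a_t)] = 1.262 km/s.
Δv₂ = |v_t − v_c| = |1.262 − 2.575| = 1.313 km/s.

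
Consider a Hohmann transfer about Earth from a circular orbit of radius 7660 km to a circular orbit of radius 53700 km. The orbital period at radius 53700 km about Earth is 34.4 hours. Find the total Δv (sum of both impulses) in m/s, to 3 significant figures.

From Kepler's third law T² = 4π²r³/μ at r = 53700 km, T = 34.4 hours = 34.4 × 3600 s = 1.2384×10^5 s: μ = 4π²r³/T² = 3.98621×10^5 km³/s².
Semi-major axis of the transfer orbit: a_t = (7660 + 53700)/2 = 30680 km.
Circular speed at r₁: v₁ = √(μ/r₁) = √(3.98621×10^5/7660) = 7.214 km/s.
On the transfer ellipse at r₁, v² = μ(2/r − 1/a) gives v_p = √[μ(2/r₁ − 1/a_t)] = 9.544 km/s.
First burn Δv₁ = |v_p − v₁| = 2.330 km/s.
Circular speed at r₂: v₂ = √(μ/r₂) = 2.7245 km/s.
Transfer-orbit speed at r₂: v_a = √[μ(2/r₂ − 1/a_t)] = 1.3614 km/s.
Second burn Δv₂ = |v₂ − v_a| = 1.363 km/s.
Δv = Δv₁ + Δv₂ = 2.330 + 1.363 = 3.693 km/s.

Δv = 3690 m/s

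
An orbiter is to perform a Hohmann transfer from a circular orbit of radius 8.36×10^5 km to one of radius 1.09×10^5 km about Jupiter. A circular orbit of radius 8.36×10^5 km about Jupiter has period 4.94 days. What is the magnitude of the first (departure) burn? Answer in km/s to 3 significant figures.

From Kepler's third law T² = 4π²r³/μ at r = 8.36×10^5 km, T = 4.94 days = 4.94 × 86400 s = 4.26816×10^5 s: μ = 4π²r³/T² = 1.26619×10^8 km³/s².
Transfer-ellipse semi-major axis a_t = (r₁ + r₂)/2 = (8.360×10^5 + 1.090×10^5)/2 = 4.725×10^5 km.
Circular speed at r = 8.360×10^5 km: v_c = √(μ/r) = 12.307 km/s.
Transfer-orbit speed at the same r (vis-viva, a = a_t): v_t = √[μ(2/r − 1/a_t)] = 5.9110 km/s.
Δv₁ = |v_t − v_c| = |5.9110 − 12.307| = 6.396 km/s.

Δv₁ = 6.40 km/s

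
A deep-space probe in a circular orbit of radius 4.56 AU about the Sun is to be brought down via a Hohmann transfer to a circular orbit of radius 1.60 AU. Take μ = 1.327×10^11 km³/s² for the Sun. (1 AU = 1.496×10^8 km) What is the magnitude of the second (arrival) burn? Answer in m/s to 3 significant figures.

In km: r₁ = 4.56 × 1.496×10^8 = 6.82176×10^8 km; r₂ = 1.60 × 1.496×10^8 = 2.3936×10^8 km.
The Hohmann ellipse has a_t = (r₁ + r₂)/2 = 4.60768×10^8 km.
On the circular orbit at r = 2.3936×10^8 km, v_c = √(μ/r) = 23.5456 km/s.
Transfer-orbit speed at the same r (vis-viva, a = a_t): v_t = √[μ(2/r − 1/a_t)] = 28.6495 km/s.
Δv₂ = |v_t − v_c| = |28.6495 − 23.5456| = 5.104 km/s.

Δv₂ = 5100 m/s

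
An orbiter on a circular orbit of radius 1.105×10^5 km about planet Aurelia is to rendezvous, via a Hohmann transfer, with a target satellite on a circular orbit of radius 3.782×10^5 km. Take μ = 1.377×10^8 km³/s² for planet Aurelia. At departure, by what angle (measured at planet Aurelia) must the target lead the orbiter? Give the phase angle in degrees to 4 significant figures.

Semi-major axis of the transfer orbit: a_t = (1.105×10^5 + 3.782×10^5)/2 = 2.4435×10^5 km.
The half-period of the transfer ellipse is t = π√(a_t³/μ) = 32337 s.
Target angular speed ω₂ = √(μ/r₂³) = 5.0453×10^-5 rad/s.
Angle swept by the target during transfer: ω₂·t = 1.6315 rad = 93.48°.
Arrival is 180° from departure on the ellipse, so φ = 180° − 93.48° = 86.52°.

φ = 86.52°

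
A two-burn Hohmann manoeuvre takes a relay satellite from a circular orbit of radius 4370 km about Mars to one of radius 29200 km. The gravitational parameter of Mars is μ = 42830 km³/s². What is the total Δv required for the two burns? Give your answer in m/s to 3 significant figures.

The Hohmann ellipse has a_t = (r₁ + r₂)/2 = 16785 km.
Circular speed at r₁: v₁ = √(μ/r₁) = √(42830/4370) = 3.13064 km/s.
Transfer-orbit speed at r₁ (v² = μ(2/r − 1/a)): v_p = √[μ(2/r₁ − 1/a_t)] = 4.12918 km/s.
First burn Δv₁ = |v_p − v₁| = 0.9985 km/s.
At r₂, v₂ = √(μ/r₂) = 1.2111 km/s.
Transfer-orbit speed at r₂: v_a = √[μ(2/r₂ − 1/a_t)] = 0.61796 km/s.
Second burn Δv₂ = |v₂ − v_a| = 0.5931 km/s.
Δv = Δv₁ + Δv₂ = 0.9985 + 0.5931 = 1.592 km/s.

Δv = 1590 m/s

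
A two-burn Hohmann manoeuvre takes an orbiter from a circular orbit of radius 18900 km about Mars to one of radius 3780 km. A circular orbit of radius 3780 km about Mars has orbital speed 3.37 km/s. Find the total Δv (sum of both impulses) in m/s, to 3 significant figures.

Δv = 1620 m/s

From the circular-orbit relation v² = μ/r at r = 3780 km: μ = v²r = (3.37)² × 3780 = 42929.1 km³/s².
Transfer-ellipse semi-major axis a_t = (r₁ + r₂)/2 = (18900 + 3780)/2 = 11340 km.
Circular speed at r₁: v₁ = √(μ/r₁) = √(42929.1/18900) = 1.5071 km/s.
Transfer-orbit speed at r₁ (vis-viva equation): v_a = √[μ(2/r₁ − 1/a_t)] = 0.87013 km/s.
First burn Δv₁ = |v_a − v₁| = 0.6370 km/s.
Circular speed at r₂: v₂ = √(μ/r₂) = 3.3700 km/s.
Transfer-orbit speed at r₂: v_p = √[μ(2/r₂ − 1/a_t)] = 4.3507 km/s.
Second burn Δv₂ = |v₂ − v_p| = 0.9807 km/s.
Δv = Δv₁ + Δv₂ = 0.6370 + 0.9807 = 1.618 km/s.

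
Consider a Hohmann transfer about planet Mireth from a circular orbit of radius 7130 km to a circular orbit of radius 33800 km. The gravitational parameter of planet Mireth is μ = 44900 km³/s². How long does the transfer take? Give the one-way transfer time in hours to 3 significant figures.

t = 12.1 hours

Semi-major axis of the transfer orbit: a_t = (7130 + 33800)/2 = 20465 km.
By Kepler's third law the transfer-orbit period is T = 2π√(a_t³/μ), so t = T/2 = 43410 s.
Converting: 43410 s ÷ 3600 s/hour = 12.1 hours.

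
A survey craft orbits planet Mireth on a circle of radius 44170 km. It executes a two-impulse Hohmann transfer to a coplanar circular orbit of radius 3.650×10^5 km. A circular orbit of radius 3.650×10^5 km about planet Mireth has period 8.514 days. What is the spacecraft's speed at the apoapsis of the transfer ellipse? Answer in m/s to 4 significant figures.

From Kepler's third law T² = 4π²r³/μ at r = 3.650×10^5 km, T = 8.514 days = 8.514 × 86400 s = 7.356096×10^5 s: μ = 4π²r³/T² = 3.54767×10^6 km³/s².
Semi-major axis of the transfer orbit: a_t = (44170 + 3.650×10^5)/2 = 2.04585×10^5 km.
At apoapsis, r = 3.650×10^5 km.
From the vis-viva equation, v = √[μ(2/r − 1/a_t)] = 1.449 km/s.

v = 1449 m/s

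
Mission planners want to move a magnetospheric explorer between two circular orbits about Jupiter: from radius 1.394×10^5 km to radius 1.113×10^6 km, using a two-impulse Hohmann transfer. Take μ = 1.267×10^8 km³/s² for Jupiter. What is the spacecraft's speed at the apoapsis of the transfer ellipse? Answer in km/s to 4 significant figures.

The Hohmann ellipse has a_t = (r₁ + r₂)/2 = 6.262×10^5 km.
The apoapsis of the transfer ellipse is at r = 1.113×10^6 km.
Applying v² = μ(2/r − 1/a_t): v = 5.034 km/s.

v = 5.034 km/s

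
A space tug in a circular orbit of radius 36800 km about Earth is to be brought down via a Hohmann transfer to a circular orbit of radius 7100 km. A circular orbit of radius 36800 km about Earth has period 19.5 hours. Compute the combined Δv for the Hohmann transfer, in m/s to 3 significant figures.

Δv = 3630 m/s

From Kepler's third law T² = 4π²r³/μ at r = 36800 km, T = 19.5 hours = 19.5 × 3600 s = 70200 s: μ = 4π²r³/T² = 3.99235×10^5 km³/s².
Transfer-ellipse semi-major axis a_t = (r₁ + r₂)/2 = (36800 + 7100)/2 = 21950 km.
At r₁ the circular-orbit speed is v₁ = √(μ/r₁) = 3.2937 km/s.
On the transfer ellipse at r₁, vis-viva gives v_a = √[μ(2/r₁ − 1/a_t)] = 1.8733 km/s.
First burn Δv₁ = |v_a − v₁| = 1.420 km/s.
Circular speed at r₂: v₂ = √(μ/r₂) = 7.4987 km/s.
Transfer-orbit speed at r₂: v_p = √[μ(2/r₂ − 1/a_t)] = 9.7094 km/s.
Second burn Δv₂ = |v₂ − v_p| = 2.211 km/s.
Total Δv = Δv₁ + Δv₂ = 3.631 km/s.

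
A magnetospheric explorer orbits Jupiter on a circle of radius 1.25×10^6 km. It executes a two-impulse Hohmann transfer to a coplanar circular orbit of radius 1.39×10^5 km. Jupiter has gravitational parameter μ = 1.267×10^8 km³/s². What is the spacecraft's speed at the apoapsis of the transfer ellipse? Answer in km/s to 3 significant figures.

v = 4.50 km/s

Semi-major axis of the transfer orbit: a_t = (1.250×10^6 + 1.390×10^5)/2 = 6.945×10^5 km.
The apoapsis of the transfer ellipse is at r = 1.250×10^6 km.
From the vis-viva equation, v = √[μ(2/r − 1/a_t)] = 4.504 km/s.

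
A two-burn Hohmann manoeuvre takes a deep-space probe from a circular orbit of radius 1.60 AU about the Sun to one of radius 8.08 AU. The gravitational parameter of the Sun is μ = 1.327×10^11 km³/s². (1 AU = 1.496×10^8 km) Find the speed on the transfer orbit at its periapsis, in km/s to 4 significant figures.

In km: r₁ = 1.60 × 1.496×10^8 = 2.3936×10^8 km; r₂ = 8.08 × 1.496×10^8 = 1.208768×10^9 km.
Semi-major axis of the transfer orbit: a_t = (2.3936×10^8 + 1.208768×10^9)/2 = 7.24064×10^8 km.
At periapsis, r = 2.3936×10^8 km.
Applying v² = μ(2/r − 1/a_t): v = 30.42 km/s.

v = 30.42 km/s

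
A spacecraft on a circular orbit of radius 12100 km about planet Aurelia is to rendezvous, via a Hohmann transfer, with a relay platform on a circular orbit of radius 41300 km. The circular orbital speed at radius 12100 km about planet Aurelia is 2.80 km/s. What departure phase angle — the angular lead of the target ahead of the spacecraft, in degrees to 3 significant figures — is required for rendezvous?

φ = 86.4°

From the circular-orbit relation v² = μ/r at r = 12100 km: μ = v²r = (2.80)² × 12100 = 94864.0 km³/s².
Transfer-ellipse semi-major axis a_t = (r₁ + r₂)/2 = (12100 + 41300)/2 = 26700 km.
The half-period of the transfer ellipse is t = π√(a_t³/μ) = 44500.6 s.
Target angular speed ω₂ = √(μ/r₂³) = 3.66966×10^-5 rad/s.
Angle swept by the target during transfer: ω₂·t = 1.63302 rad = 93.57°.
Arrival is 180° from departure on the ellipse, so φ = 180° − 93.57° = 86.4°.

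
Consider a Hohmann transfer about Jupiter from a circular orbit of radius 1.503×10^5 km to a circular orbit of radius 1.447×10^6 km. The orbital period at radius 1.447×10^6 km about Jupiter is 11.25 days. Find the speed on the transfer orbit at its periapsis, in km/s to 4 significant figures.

From Kepler's third law T² = 4π²r³/μ at r = 1.447×10^6 km, T = 11.25 days = 11.25 × 86400 s = 9.720×10^5 s: μ = 4π²r³/T² = 1.26600×10^8 km³/s².
The Hohmann ellipse has a_t = (r₁ + r₂)/2 = 7.9865×10^5 km.
The periapsis of the transfer ellipse is at r = 1.503×10^5 km.
Applying v² = μ(2/r − 1/a_t): v = 39.07 km/s.

v = 39.07 km/s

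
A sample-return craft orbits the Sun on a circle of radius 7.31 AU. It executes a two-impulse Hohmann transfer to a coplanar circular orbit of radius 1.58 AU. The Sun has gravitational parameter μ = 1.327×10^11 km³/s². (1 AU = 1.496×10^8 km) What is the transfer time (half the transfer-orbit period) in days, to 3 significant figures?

In km: r₁ = 7.31 × 1.496×10^8 = 1.093576×10^9 km; r₂ = 1.58 × 1.496×10^8 = 2.36368×10^8 km.
Transfer-ellipse semi-major axis a_t = (r₁ + r₂)/2 = (1.093576×10^9 + 2.36368×10^8)/2 = 6.64972×10^8 km.
Transfer time t = π√(a_t³/μ) = π√((6.64972×10^8)³ / 1.327×10^11) = 1.479×10^8 s.
Converting: 1.479×10^8 s ÷ 86400 s/day = 1710 days.

t = 1710 days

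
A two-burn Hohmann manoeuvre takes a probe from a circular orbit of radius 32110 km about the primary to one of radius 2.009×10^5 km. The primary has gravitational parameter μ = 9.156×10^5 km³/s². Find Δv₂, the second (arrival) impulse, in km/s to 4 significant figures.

Δv₂ = 1.014 km/s

The Hohmann ellipse has a_t = (r₁ + r₂)/2 = 1.16505×10^5 km.
On the circular orbit at r = 2.009×10^5 km, v_c = √(μ/r) = 2.135 km/s.
Transfer-orbit speed at the same r (vis-viva, a = a_t): v_t = √[μ(2/r − 1/a_t)] = 1.121 km/s.
Δv₂ = |v_t − v_c| = |1.121 − 2.135| = 1.014 km/s.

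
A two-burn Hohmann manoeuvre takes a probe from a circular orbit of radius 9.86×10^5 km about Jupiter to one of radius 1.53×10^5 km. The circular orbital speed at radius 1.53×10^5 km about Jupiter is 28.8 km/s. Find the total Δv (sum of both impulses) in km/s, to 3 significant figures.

From the circular-orbit relation v² = μ/r at r = 1.53×10^5 km: μ = v²r = (28.8)² × 1.53×10^5 = 1.26904×10^8 km³/s².
Transfer-ellipse semi-major axis a_t = (r₁ + r₂)/2 = (9.860×10^5 + 1.530×10^5)/2 = 5.695×10^5 km.
At r₁ the circular-orbit speed is v₁ = √(μ/r₁) = 11.345 km/s.
On the transfer ellipse at r₁, vis-viva equation gives v_a = √[μ(2/r₁ − 1/a_t)] = 5.8803 km/s.
First burn Δv₁ = |v_a − v₁| = 5.465 km/s.
At r₂, v₂ = √(μ/r₂) = 28.800 km/s.
Transfer-orbit speed at r₂: v_p = √[μ(2/r₂ − 1/a_t)] = 37.895 km/s.
Second burn Δv₂ = |v₂ − v_p| = 9.095 km/s.
Total Δv = Δv₁ + Δv₂ = 14.56 km/s.

Δv = 14.6 km/s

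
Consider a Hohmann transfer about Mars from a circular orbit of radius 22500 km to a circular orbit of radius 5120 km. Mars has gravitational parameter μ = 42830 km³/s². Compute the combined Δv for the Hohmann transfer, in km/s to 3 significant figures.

Δv = 1.34 km/s

The Hohmann ellipse has a_t = (r₁ + r₂)/2 = 13810 km.
At r₁ the circular-orbit speed is v₁ = √(μ/r₁) = 1.3797 km/s.
Transfer-orbit speed at r₁ (vis-viva equation): v_a = √[μ(2/r₁ − 1/a_t)] = 0.84008 km/s.
First burn Δv₁ = |v_a − v₁| = 0.5396 km/s.
Circular speed at r₂: v₂ = √(μ/r₂) = 2.8923 km/s.
Transfer-orbit speed at r₂: v_p = √[μ(2/r₂ − 1/a_t)] = 3.6918 km/s.
Second burn Δv₂ = |v₂ − v_p| = 0.7995 km/s.
Total Δv = Δv₁ + Δv₂ = 1.339 km/s.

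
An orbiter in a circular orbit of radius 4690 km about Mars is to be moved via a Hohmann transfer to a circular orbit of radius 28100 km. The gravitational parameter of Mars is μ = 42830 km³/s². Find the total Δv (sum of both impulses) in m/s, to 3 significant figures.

The Hohmann ellipse has a_t = (r₁ + r₂)/2 = 16395 km.
At r₁ the circular-orbit speed is v₁ = √(μ/r₁) = 3.0220 km/s.
On the transfer ellipse at r₁, vis-viva equation gives v_p = √[μ(2/r₁ − 1/a_t)] = 3.9563 km/s.
First burn Δv₁ = |v_p − v₁| = 0.9343 km/s.
Circular speed at r₂: v₂ = √(μ/r₂) = 1.2346 km/s.
Transfer-orbit speed at r₂: v_a = √[μ(2/r₂ − 1/a_t)] = 0.66032 km/s.
Second burn Δv₂ = |v₂ − v_a| = 0.5743 km/s.
Total Δv = Δv₁ + Δv₂ = 1.509 km/s.

Δv = 1510 m/s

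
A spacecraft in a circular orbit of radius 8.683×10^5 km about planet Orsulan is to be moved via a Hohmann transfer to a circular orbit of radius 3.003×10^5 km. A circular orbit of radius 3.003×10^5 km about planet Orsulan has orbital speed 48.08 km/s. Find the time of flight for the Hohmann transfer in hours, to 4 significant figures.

From the circular-orbit relation v² = μ/r at r = 3.003×10^5 km: μ = v²r = (48.08)² × 3.003×10^5 = 6.94199×10^8 km³/s².
The Hohmann ellipse has a_t = (r₁ + r₂)/2 = 5.843×10^5 km.
Half the transfer-orbit period gives t = π√(a_t³/μ) = 53260 s.
Converting: 53260 s ÷ 3600 s/hour = 14.79 hours.

t = 14.79 hours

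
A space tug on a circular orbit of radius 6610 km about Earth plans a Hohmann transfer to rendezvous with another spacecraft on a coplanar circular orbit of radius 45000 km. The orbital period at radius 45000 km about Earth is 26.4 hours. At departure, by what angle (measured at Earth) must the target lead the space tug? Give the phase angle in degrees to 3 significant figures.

From Kepler's third law T² = 4π²r³/μ at r = 45000 km, T = 26.4 hours = 26.4 × 3600 s = 95040 s: μ = 4π²r³/T² = 3.98276×10^5 km³/s².
The Hohmann ellipse has a_t = (r₁ + r₂)/2 = 25805 km.
Transfer time t = π√(a_t³/μ) = 20635 s.
Target angular speed ω₂ = √(μ/r₂³) = 6.6111×10^-5 rad/s.
Angle swept by the target during transfer: ω₂·t = 1.3642 rad = 78.16°.
The space tug traverses 180° on the transfer ellipse, so the target must lead by 180° − 78.16° = 102°.

φ = 102°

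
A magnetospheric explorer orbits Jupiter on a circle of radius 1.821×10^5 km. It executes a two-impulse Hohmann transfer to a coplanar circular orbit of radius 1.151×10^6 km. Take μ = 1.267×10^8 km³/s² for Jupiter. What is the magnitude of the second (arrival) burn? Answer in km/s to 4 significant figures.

Δv₂ = 5.008 km/s

The Hohmann ellipse has a_t = (r₁ + r₂)/2 = 6.6655×10^5 km.
On the circular orbit at r = 1.151×10^6 km, v_c = √(μ/r) = 10.492 km/s.
Vis-viva on the transfer ellipse at r = 1.151×10^6 km gives v_t = √[μ(2/r − 1/a_t)] = 5.4839 km/s.
Δv₂ = |v_t − v_c| = |5.4839 − 10.492| = 5.008 km/s.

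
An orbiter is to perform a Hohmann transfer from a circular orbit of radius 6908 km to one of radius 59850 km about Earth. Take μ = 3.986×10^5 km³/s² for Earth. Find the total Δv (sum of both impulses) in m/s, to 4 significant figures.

Δv = 3982 m/s

The Hohmann ellipse has a_t = (r₁ + r₂)/2 = 33379 km.
At r₁ the circular-orbit speed is v₁ = √(μ/r₁) = 7.59613 km/s.
On the transfer ellipse at r₁, vis-viva equation gives v_p = √[μ(2/r₁ − 1/a_t)] = 10.1716 km/s.
First burn Δv₁ = |v_p − v₁| = 2.575 km/s.
Circular speed at r₂: v₂ = √(μ/r₂) = 2.581 km/s.
Transfer-orbit speed at r₂: v_a = √[μ(2/r₂ − 1/a_t)] = 1.174 km/s.
Second burn Δv₂ = |v₂ − v_a| = 1.407 km/s.
Δv = Δv₁ + Δv₂ = 2.575 + 1.407 = 3.982 km/s.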